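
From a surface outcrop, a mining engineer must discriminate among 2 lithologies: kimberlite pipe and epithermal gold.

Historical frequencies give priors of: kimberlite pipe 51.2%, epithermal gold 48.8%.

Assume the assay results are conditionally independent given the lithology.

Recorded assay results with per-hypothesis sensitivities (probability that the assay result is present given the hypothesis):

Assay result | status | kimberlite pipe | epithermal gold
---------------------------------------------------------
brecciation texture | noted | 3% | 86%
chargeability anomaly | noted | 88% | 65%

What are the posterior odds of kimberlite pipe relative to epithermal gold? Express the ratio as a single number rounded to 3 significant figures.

0.0495

The normalizing constant cancels in an odds ratio, so compute prior × likelihood for the two hypotheses only:
  kimberlite pipe: 0.512 × 0.03 × 0.88 = 0.013517
  epithermal gold: 0.488 × 0.86 × 0.65 = 0.27279
Posterior odds = 0.013517 / 0.27279 ≈ 0.0495.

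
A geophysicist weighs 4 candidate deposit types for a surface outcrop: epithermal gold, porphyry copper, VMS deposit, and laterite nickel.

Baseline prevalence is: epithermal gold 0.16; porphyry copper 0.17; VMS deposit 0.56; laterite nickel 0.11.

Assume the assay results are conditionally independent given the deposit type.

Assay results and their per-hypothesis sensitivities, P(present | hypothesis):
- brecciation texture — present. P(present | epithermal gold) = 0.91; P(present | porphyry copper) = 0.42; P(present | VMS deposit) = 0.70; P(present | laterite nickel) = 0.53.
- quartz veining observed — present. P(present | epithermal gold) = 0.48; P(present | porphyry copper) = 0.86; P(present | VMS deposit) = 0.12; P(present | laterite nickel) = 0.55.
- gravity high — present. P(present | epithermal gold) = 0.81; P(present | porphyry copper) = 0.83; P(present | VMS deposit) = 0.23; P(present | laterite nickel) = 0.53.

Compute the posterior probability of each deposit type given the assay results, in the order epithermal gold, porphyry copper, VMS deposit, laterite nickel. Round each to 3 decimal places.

Multiply each prior by the joint likelihood of the assay result pattern:
  epithermal gold: 0.16 × 0.91 × 0.48 × 0.81 = 0.056609
  porphyry copper: 0.17 × 0.42 × 0.86 × 0.83 = 0.050965
  VMS deposit: 0.56 × 0.70 × 0.12 × 0.23 = 0.010819
  laterite nickel: 0.11 × 0.53 × 0.55 × 0.53 = 0.016994
Marginal likelihood of the evidence = 0.13539.
P(epithermal gold | evidence) = 0.056609 / 0.13539 ≈ 0.418
P(porphyry copper | evidence) = 0.050965 / 0.13539 ≈ 0.376
P(VMS deposit | evidence) = 0.010819 / 0.13539 ≈ 0.080
P(laterite nickel | evidence) = 0.016994 / 0.13539 ≈ 0.126

0.418, 0.376, 0.080, 0.126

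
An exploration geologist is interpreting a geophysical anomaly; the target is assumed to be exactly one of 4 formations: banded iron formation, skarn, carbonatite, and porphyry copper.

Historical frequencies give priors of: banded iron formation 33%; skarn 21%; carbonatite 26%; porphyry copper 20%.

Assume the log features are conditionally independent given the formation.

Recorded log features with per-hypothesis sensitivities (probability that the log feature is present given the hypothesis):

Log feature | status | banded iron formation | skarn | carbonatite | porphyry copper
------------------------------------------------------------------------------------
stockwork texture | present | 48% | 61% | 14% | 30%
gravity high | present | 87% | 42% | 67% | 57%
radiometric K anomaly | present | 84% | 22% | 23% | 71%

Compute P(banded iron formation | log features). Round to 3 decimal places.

By Bayes' rule with conditional independence, the unnormalized weight for each hypothesis is prior × ∏ likelihoods:
  banded iron formation: 0.33 × 0.48 × 0.87 × 0.84 = 0.11576
  skarn: 0.21 × 0.61 × 0.42 × 0.22 = 0.011836
  carbonatite: 0.26 × 0.14 × 0.67 × 0.23 = 0.0056092
  porphyry copper: 0.20 × 0.30 × 0.57 × 0.71 = 0.024282
Normalizing constant Z = 0.11576 + 0.011836 + 0.0056092 + 0.024282 = 0.15749.
P(banded iron formation | evidence) = 0.11576 / 0.15749 ≈ 0.735.

0.735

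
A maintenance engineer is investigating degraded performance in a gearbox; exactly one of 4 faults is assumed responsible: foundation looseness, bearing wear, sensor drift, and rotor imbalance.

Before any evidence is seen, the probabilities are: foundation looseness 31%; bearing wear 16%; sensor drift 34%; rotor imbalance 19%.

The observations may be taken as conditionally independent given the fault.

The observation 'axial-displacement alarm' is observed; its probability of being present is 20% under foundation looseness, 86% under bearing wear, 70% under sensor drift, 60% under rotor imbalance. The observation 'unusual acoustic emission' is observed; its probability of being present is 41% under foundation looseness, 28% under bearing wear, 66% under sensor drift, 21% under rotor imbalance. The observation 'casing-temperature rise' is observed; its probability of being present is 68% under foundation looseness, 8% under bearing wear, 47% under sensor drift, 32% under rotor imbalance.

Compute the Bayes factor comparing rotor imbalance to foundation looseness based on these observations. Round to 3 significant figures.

0.723

Take the product of per-observation likelihoods under each hypothesis, then divide.
  rotor imbalance: 0.60 × 0.21 × 0.32 = 0.04032
  foundation looseness: 0.20 × 0.41 × 0.68 = 0.05576
Bayes factor = 0.04032 / 0.05576 ≈ 0.723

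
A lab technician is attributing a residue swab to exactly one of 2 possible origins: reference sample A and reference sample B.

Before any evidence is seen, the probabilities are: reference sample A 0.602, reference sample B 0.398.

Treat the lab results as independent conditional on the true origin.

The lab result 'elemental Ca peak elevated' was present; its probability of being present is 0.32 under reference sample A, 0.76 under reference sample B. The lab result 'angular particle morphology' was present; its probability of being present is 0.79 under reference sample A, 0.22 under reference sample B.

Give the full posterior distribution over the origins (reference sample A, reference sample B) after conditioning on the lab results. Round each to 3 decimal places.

0.696, 0.304

By Bayes' rule with conditional independence, the unnormalized weight for each hypothesis is prior × ∏ likelihoods:
  reference sample A: 0.602 × 0.32 × 0.79 = 0.15219
  reference sample B: 0.398 × 0.76 × 0.22 = 0.066546
Normalizing constant Z = 0.15219 + 0.066546 = 0.21873.
P(reference sample A | evidence) = 0.15219 / 0.21873 ≈ 0.696
P(reference sample B | evidence) = 0.066546 / 0.21873 ≈ 0.304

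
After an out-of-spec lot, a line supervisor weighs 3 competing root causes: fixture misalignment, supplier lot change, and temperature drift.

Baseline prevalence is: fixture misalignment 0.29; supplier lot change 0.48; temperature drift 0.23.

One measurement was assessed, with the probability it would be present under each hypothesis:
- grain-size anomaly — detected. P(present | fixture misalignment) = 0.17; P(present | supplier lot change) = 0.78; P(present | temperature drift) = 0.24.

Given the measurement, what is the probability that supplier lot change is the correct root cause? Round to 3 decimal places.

0.782

For each hypothesis, the unnormalized posterior weight is prior × likelihood:
  fixture misalignment: 0.29 × 0.17 = 0.0493
  supplier lot change: 0.48 × 0.78 = 0.3744
  temperature drift: 0.23 × 0.24 = 0.0552
Normalizing constant Z = 0.0493 + 0.3744 + 0.0552 = 0.4789.
P(supplier lot change | evidence) = 0.3744 / 0.4789 ≈ 0.782.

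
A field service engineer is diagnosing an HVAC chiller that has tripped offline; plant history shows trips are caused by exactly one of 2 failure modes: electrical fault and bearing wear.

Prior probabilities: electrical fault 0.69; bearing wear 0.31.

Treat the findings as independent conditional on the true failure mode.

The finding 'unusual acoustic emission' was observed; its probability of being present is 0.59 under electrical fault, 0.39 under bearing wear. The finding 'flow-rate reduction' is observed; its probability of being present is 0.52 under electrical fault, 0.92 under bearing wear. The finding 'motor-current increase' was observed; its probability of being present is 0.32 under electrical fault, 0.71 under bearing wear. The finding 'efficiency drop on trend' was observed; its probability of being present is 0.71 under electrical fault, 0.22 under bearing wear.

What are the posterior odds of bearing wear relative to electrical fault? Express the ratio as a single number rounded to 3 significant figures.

0.361

Posterior odds equal prior odds times the likelihood ratio; only the two competing hypotheses matter.
  bearing wear: 0.31 × 0.39 × 0.92 × 0.71 × 0.22 = 0.017374
  electrical fault: 0.69 × 0.59 × 0.52 × 0.32 × 0.71 = 0.048096
Posterior odds = 0.017374 / 0.048096 ≈ 0.361.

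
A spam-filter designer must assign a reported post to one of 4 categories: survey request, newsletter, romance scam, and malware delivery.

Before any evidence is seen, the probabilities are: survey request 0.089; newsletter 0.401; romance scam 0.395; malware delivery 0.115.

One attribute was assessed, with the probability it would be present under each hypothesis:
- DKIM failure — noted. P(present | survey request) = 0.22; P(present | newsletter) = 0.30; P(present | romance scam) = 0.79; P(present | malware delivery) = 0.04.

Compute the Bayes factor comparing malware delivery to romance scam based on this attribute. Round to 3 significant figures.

0.0506

The Bayes factor is the ratio of the two likelihoods.
  malware delivery: 0.04
  romance scam: 0.79
Bayes factor = 0.04 / 0.79 ≈ 0.0506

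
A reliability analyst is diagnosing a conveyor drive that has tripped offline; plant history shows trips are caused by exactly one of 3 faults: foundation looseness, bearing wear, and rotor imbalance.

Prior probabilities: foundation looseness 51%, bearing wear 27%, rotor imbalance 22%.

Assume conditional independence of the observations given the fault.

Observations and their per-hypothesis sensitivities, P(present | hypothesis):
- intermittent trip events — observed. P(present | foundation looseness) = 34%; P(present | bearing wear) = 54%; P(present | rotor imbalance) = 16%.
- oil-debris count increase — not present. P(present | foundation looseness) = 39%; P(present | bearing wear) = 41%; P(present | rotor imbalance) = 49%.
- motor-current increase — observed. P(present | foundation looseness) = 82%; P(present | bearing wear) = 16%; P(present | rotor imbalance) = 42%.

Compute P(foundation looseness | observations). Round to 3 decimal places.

For each hypothesis, the unnormalized posterior weight is prior × product of the observation likelihoods (using 1 − P(present | H) for each absent observation):
  foundation looseness: 0.51 × 0.34 × (1 − 0.39) × 0.82 = 0.086735
  bearing wear: 0.27 × 0.54 × (1 − 0.41) × 0.16 = 0.013764
  rotor imbalance: 0.22 × 0.16 × (1 − 0.49) × 0.42 = 0.0075398
Marginal likelihood of the evidence = 0.10804.
P(foundation looseness | evidence) = 0.086735 / 0.10804 ≈ 0.803.

0.803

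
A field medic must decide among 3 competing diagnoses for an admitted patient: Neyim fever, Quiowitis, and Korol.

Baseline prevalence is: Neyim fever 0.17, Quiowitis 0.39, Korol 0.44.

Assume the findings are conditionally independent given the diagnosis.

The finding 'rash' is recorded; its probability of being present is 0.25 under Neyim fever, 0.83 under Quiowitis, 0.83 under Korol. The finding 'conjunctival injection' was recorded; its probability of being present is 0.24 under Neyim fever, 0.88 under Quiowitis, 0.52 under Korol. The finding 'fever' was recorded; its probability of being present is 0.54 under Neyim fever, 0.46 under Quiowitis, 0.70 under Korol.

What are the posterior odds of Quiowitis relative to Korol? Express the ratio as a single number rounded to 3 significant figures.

The normalizing constant cancels in an odds ratio, so compute prior × likelihood for the two hypotheses only:
  Quiowitis: 0.39 × 0.83 × 0.88 × 0.46 = 0.13103
  Korol: 0.44 × 0.83 × 0.52 × 0.70 = 0.13293
Posterior odds = 0.13103 / 0.13293 ≈ 0.986.

0.986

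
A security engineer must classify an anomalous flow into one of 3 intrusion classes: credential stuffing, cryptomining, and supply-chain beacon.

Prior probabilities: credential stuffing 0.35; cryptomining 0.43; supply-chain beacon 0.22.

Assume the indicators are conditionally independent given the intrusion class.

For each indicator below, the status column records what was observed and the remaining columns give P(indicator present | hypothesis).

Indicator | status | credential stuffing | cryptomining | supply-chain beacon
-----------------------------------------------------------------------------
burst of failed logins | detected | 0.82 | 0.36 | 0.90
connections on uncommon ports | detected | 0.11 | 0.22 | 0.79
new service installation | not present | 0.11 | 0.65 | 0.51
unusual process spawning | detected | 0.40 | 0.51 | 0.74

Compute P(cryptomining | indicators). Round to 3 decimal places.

By Bayes' rule with conditional independence, the unnormalized weight for each hypothesis is prior × ∏ likelihoods (using 1 − P(present | H) for each absent indicator):
  credential stuffing: 0.35 × 0.82 × 0.11 × (1 − 0.11) × 0.40 = 0.011239
  cryptomining: 0.43 × 0.36 × 0.22 × (1 − 0.65) × 0.51 = 0.006079
  supply-chain beacon: 0.22 × 0.90 × 0.79 × (1 − 0.51) × 0.74 = 0.056718
Normalizing constant Z = 0.011239 + 0.006079 + 0.056718 = 0.074036.
P(cryptomining | evidence) = 0.006079 / 0.074036 ≈ 0.082.

0.082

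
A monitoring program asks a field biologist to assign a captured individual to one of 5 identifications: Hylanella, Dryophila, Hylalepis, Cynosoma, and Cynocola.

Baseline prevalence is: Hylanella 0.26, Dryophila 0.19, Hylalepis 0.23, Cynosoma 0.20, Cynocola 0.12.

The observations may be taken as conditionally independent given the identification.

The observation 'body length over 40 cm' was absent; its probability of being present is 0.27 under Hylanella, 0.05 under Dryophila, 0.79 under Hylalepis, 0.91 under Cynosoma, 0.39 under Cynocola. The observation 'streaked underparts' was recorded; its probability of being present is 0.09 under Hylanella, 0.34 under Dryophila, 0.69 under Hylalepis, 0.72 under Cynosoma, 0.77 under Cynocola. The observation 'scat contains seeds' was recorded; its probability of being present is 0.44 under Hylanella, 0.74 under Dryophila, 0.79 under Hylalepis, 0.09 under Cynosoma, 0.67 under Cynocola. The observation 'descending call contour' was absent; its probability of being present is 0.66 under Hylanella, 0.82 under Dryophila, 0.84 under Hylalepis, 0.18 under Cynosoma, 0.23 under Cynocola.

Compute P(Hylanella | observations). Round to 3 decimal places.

0.057

By Bayes' rule with conditional independence, the unnormalized weight for each hypothesis is prior × ∏ likelihoods (using 1 − P(present | H) for each absent observation):
  Hylanella: 0.26 × (1 − 0.27) × 0.09 × 0.44 × (1 − 0.66) = 0.0025555
  Dryophila: 0.19 × (1 − 0.05) × 0.34 × 0.74 × (1 − 0.82) = 0.0081745
  Hylalepis: 0.23 × (1 − 0.79) × 0.69 × 0.79 × (1 − 0.84) = 0.0042125
  Cynosoma: 0.20 × (1 − 0.91) × 0.72 × 0.09 × (1 − 0.18) = 0.00095645
  Cynocola: 0.12 × (1 − 0.39) × 0.77 × 0.67 × (1 − 0.23) = 0.029078
Marginal likelihood of the evidence = 0.044977.
P(Hylanella | evidence) = 0.0025555 / 0.044977 ≈ 0.057.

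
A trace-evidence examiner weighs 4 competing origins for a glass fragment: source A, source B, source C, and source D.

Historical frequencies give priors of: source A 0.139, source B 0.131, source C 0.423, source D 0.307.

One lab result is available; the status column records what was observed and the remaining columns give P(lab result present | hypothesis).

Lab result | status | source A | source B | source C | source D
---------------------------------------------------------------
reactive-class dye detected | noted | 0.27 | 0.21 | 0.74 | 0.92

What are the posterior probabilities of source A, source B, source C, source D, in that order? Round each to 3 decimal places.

0.057, 0.042, 0.474, 0.428

By Bayes' rule, the unnormalized weight for each hypothesis is prior × likelihood:
  source A: 0.139 × 0.27 = 0.03753
  source B: 0.131 × 0.21 = 0.02751
  source C: 0.423 × 0.74 = 0.31302
  source D: 0.307 × 0.92 = 0.28244
The unnormalized weights sum to 0.6605.
P(source A | evidence) = 0.03753 / 0.6605 ≈ 0.057
P(source B | evidence) = 0.02751 / 0.6605 ≈ 0.042
P(source C | evidence) = 0.31302 / 0.6605 ≈ 0.474
P(source D | evidence) = 0.28244 / 0.6605 ≈ 0.428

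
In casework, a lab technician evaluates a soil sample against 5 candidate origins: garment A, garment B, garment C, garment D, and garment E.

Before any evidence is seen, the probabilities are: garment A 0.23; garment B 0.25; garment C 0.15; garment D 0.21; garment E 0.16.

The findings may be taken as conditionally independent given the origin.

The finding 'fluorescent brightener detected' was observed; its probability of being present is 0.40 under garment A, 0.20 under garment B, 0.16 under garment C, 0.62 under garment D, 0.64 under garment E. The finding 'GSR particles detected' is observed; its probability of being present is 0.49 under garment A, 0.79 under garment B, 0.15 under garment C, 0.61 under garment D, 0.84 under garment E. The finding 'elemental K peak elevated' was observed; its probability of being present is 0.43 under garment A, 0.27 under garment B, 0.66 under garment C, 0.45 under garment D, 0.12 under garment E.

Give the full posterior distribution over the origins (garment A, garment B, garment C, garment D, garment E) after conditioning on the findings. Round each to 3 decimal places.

0.247, 0.136, 0.030, 0.455, 0.132

For each hypothesis, the unnormalized posterior weight is prior × product of the finding likelihoods:
  garment A: 0.23 × 0.40 × 0.49 × 0.43 = 0.019384
  garment B: 0.25 × 0.20 × 0.79 × 0.27 = 0.010665
  garment C: 0.15 × 0.16 × 0.15 × 0.66 = 0.002376
  garment D: 0.21 × 0.62 × 0.61 × 0.45 = 0.03574
  garment E: 0.16 × 0.64 × 0.84 × 0.12 = 0.010322
The unnormalized weights sum to 0.078487.
P(garment A | evidence) = 0.019384 / 0.078487 ≈ 0.247
P(garment B | evidence) = 0.010665 / 0.078487 ≈ 0.136
P(garment C | evidence) = 0.002376 / 0.078487 ≈ 0.030
P(garment D | evidence) = 0.03574 / 0.078487 ≈ 0.455
P(garment E | evidence) = 0.010322 / 0.078487 ≈ 0.132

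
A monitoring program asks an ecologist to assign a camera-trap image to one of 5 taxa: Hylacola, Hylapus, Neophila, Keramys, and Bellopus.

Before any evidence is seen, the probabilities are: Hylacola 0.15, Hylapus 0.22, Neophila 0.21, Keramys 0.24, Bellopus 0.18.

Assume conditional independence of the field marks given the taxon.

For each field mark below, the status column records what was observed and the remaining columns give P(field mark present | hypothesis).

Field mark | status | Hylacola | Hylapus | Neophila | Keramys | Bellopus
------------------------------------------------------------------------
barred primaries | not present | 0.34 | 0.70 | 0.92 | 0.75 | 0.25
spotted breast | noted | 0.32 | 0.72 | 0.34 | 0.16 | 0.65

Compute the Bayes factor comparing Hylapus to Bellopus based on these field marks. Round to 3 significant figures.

The Bayes factor is the ratio of the joint likelihoods of the field mark pattern under the two hypotheses (using 1 − P(present | H) for each absent field mark).
  Hylapus: (1 − 0.70) × 0.72 = 0.216
  Bellopus: (1 − 0.25) × 0.65 = 0.4875
Bayes factor = 0.216 / 0.4875 ≈ 0.443

0.443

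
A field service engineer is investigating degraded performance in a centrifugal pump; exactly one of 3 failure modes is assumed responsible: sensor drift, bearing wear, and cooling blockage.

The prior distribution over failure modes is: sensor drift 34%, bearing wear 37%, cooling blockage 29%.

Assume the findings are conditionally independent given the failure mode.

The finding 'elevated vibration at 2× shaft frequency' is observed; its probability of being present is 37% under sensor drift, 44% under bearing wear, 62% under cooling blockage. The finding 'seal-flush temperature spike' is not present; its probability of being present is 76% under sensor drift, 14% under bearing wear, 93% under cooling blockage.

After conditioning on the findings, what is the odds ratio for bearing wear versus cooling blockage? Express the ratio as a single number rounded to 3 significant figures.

11.1

Unnormalized posterior weight (prior times the finding likelihoods) for each of the two hypotheses (using 1 − P(present | H) for each absent finding):
  bearing wear: 0.37 × 0.44 × (1 − 0.14) = 0.14001
  cooling blockage: 0.29 × 0.62 × (1 − 0.93) = 0.012586
Odds(bearing wear : cooling blockage) = 0.14001 / 0.012586 ≈ 11.1.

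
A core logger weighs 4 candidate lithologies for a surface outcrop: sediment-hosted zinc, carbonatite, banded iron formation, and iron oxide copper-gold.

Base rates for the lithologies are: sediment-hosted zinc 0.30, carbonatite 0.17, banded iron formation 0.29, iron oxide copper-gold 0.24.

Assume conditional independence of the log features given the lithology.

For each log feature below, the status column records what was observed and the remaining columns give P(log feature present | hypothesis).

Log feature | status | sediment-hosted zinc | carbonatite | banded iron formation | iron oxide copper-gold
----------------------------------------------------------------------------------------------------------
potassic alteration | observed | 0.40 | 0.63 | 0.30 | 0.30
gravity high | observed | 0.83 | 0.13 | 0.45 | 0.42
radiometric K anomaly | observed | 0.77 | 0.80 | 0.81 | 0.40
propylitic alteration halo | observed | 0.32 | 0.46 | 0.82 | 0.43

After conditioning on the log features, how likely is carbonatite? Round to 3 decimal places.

By Bayes' rule with conditional independence, the unnormalized weight for each hypothesis is prior × ∏ likelihoods:
  sediment-hosted zinc: 0.30 × 0.40 × 0.83 × 0.77 × 0.32 = 0.024541
  carbonatite: 0.17 × 0.63 × 0.13 × 0.80 × 0.46 = 0.0051237
  banded iron formation: 0.29 × 0.30 × 0.45 × 0.81 × 0.82 = 0.026003
  iron oxide copper-gold: 0.24 × 0.30 × 0.42 × 0.40 × 0.43 = 0.0052013
Normalizing constant Z = 0.024541 + 0.0051237 + 0.026003 + 0.0052013 = 0.06087.
P(carbonatite | evidence) = 0.0051237 / 0.06087 ≈ 0.084.

0.084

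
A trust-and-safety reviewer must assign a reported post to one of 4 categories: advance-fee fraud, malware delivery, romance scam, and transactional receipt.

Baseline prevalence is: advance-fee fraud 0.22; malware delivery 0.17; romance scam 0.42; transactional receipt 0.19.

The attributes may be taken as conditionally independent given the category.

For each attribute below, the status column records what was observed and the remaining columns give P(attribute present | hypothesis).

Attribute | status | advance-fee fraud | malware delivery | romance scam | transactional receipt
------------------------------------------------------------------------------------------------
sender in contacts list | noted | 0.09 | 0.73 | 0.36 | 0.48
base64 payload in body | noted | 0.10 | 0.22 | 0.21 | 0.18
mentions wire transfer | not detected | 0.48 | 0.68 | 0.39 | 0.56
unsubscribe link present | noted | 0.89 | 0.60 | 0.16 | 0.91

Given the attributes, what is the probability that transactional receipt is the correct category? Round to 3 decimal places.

By Bayes' rule with conditional independence, the unnormalized weight for each hypothesis is prior × ∏ likelihoods (using 1 − P(present | H) for each absent attribute):
  advance-fee fraud: 0.22 × 0.09 × 0.10 × (1 − 0.48) × 0.89 = 0.00091634
  malware delivery: 0.17 × 0.73 × 0.22 × (1 − 0.68) × 0.60 = 0.005242
  romance scam: 0.42 × 0.36 × 0.21 × (1 − 0.39) × 0.16 = 0.003099
  transactional receipt: 0.19 × 0.48 × 0.18 × (1 − 0.56) × 0.91 = 0.006573
Normalizing constant Z = 0.00091634 + 0.005242 + 0.003099 + 0.006573 = 0.01583.
P(transactional receipt | evidence) = 0.006573 / 0.01583 ≈ 0.415.

0.415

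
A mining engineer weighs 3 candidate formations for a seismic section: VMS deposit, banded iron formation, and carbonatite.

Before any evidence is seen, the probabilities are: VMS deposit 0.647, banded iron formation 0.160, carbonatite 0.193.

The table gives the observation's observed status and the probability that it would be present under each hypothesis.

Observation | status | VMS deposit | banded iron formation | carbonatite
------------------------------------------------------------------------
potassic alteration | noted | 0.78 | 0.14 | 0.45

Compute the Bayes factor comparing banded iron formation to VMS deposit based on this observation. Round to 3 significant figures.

0.179

The Bayes factor is the ratio of the two likelihoods.
  banded iron formation: 0.14
  VMS deposit: 0.78
Bayes factor = 0.14 / 0.78 ≈ 0.179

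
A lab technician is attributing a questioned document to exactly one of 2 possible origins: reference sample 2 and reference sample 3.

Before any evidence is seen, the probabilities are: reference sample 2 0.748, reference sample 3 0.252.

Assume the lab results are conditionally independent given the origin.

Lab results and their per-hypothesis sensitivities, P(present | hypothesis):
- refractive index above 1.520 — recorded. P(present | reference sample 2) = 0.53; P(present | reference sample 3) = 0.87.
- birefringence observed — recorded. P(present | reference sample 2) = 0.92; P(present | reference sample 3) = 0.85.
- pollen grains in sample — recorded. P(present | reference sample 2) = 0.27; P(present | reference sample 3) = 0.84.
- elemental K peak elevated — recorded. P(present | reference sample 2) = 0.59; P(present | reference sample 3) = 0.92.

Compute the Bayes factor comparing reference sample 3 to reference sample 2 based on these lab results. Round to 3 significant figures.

7.36

The Bayes factor is the ratio of the joint likelihoods of the lab result pattern under the two hypotheses.
  reference sample 3: 0.87 × 0.85 × 0.84 × 0.92 = 0.57149
  reference sample 2: 0.53 × 0.92 × 0.27 × 0.59 = 0.077675
Bayes factor = 0.57149 / 0.077675 ≈ 7.36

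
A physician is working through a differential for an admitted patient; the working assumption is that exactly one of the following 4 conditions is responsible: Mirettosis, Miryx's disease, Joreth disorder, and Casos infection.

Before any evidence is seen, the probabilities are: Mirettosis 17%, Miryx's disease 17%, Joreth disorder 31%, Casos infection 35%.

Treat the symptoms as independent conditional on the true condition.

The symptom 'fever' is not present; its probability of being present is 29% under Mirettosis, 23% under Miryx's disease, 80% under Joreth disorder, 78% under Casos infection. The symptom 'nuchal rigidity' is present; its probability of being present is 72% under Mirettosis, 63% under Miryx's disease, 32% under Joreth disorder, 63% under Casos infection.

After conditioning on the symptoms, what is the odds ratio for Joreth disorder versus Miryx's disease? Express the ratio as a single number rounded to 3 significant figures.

0.241

Unnormalized posterior weight (prior times the symptom likelihoods) for each of the two hypotheses (using 1 − P(present | H) for each absent symptom):
  Joreth disorder: 0.31 × (1 − 0.80) × 0.32 = 0.01984
  Miryx's disease: 0.17 × (1 − 0.23) × 0.63 = 0.082467
Odds(Joreth disorder : Miryx's disease) = 0.01984 / 0.082467 ≈ 0.241.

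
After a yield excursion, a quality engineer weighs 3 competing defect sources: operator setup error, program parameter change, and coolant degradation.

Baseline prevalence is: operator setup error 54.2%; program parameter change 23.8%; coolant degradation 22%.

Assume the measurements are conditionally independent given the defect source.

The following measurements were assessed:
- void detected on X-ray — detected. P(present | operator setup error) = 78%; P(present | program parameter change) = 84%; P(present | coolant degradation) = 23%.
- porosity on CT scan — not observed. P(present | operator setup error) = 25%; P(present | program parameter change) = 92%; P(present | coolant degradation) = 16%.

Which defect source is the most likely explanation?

operator setup error

For each hypothesis, the unnormalized posterior weight is prior × product of the measurement likelihoods (using 1 − P(present | H) for each absent measurement):
  operator setup error: 0.542 × 0.78 × (1 − 0.25) = 0.31707
  program parameter change: 0.238 × 0.84 × (1 − 0.92) = 0.015994
  coolant degradation: 0.220 × 0.23 × (1 − 0.16) = 0.042504
Normalizing constant Z = 0.31707 + 0.015994 + 0.042504 = 0.37557.
P(operator setup error | evidence) ≈ 0.31707 / 0.37557 ≈ 0.844
P(program parameter change | evidence) ≈ 0.015994 / 0.37557 ≈ 0.043
P(coolant degradation | evidence) ≈ 0.042504 / 0.37557 ≈ 0.113
The largest is 0.844, so operator setup error is most probable.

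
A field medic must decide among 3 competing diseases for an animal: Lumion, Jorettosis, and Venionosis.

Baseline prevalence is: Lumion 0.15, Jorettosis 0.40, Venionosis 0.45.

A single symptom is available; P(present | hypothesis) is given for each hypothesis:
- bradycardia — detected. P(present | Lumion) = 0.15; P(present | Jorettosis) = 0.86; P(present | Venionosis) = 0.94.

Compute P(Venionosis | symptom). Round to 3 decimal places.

0.536

Multiply each prior by the likelihood of the symptom:
  Lumion: 0.15 × 0.15 = 0.0225
  Jorettosis: 0.40 × 0.86 = 0.344
  Venionosis: 0.45 × 0.94 = 0.423
Normalizing constant Z = 0.0225 + 0.344 + 0.423 = 0.7895.
P(Venionosis | evidence) = 0.423 / 0.7895 ≈ 0.536.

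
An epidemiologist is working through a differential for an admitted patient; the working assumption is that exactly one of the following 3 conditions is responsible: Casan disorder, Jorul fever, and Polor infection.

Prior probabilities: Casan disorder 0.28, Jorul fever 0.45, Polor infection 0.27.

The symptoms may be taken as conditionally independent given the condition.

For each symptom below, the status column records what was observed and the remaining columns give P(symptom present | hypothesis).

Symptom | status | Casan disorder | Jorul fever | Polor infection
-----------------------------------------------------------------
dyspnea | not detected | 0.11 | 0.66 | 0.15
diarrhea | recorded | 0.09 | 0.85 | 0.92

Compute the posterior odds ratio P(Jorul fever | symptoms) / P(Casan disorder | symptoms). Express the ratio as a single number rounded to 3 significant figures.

Posterior odds equal prior odds times the likelihood ratio; only the two competing hypotheses matter (using 1 − P(present | H) for each absent symptom).
  Jorul fever: 0.45 × (1 − 0.66) × 0.85 = 0.13005
  Casan disorder: 0.28 × (1 − 0.11) × 0.09 = 0.022428
Odds(Jorul fever : Casan disorder) = 0.13005 / 0.022428 ≈ 5.80.

5.80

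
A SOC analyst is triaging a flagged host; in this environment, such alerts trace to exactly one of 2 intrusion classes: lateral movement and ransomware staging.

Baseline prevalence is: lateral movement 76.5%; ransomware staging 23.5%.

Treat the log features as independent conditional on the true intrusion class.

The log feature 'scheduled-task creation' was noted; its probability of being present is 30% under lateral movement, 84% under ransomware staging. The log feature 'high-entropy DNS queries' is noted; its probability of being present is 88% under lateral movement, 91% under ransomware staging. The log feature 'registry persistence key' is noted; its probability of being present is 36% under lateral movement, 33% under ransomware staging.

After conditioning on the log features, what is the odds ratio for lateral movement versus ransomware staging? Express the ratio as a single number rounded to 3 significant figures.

1.23

Unnormalized posterior weight (prior times the log feature likelihoods) for each of the two hypotheses:
  lateral movement: 0.765 × 0.30 × 0.88 × 0.36 = 0.072706
  ransomware staging: 0.235 × 0.84 × 0.91 × 0.33 = 0.059279
Posterior odds = 0.072706 / 0.059279 ≈ 1.23.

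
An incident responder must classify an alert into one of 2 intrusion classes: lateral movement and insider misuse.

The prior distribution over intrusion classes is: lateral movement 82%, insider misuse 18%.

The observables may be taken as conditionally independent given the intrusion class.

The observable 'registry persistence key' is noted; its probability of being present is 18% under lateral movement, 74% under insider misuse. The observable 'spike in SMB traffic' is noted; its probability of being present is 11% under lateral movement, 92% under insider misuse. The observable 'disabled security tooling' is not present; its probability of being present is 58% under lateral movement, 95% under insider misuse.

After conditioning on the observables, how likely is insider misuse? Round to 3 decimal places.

By Bayes' rule with conditional independence, the unnormalized weight for each hypothesis is prior × ∏ likelihoods (using 1 − P(present | H) for each absent observable):
  lateral movement: 0.82 × 0.18 × 0.11 × (1 − 0.58) = 0.0068191
  insider misuse: 0.18 × 0.74 × 0.92 × (1 − 0.95) = 0.0061272
Marginal likelihood of the evidence = 0.012946.
P(insider misuse | evidence) = 0.0061272 / 0.012946 ≈ 0.473.

0.473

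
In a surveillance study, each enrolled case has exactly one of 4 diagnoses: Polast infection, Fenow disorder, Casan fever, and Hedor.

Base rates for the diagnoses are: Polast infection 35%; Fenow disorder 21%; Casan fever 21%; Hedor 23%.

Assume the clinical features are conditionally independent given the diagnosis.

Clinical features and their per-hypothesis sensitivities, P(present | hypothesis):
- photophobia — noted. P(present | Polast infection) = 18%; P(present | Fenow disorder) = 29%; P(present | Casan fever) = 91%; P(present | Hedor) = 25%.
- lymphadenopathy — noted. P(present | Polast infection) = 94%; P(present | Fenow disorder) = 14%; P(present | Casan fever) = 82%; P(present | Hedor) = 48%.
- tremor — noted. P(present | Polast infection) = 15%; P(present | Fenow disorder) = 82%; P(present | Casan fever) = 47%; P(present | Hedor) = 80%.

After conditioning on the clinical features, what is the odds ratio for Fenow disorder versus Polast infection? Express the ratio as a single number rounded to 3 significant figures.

Unnormalized posterior weight (prior times the clinical feature likelihoods) for each of the two hypotheses:
  Fenow disorder: 0.21 × 0.29 × 0.14 × 0.82 = 0.0069913
  Polast infection: 0.35 × 0.18 × 0.94 × 0.15 = 0.008883
Posterior odds = 0.0069913 / 0.008883 ≈ 0.787.

0.787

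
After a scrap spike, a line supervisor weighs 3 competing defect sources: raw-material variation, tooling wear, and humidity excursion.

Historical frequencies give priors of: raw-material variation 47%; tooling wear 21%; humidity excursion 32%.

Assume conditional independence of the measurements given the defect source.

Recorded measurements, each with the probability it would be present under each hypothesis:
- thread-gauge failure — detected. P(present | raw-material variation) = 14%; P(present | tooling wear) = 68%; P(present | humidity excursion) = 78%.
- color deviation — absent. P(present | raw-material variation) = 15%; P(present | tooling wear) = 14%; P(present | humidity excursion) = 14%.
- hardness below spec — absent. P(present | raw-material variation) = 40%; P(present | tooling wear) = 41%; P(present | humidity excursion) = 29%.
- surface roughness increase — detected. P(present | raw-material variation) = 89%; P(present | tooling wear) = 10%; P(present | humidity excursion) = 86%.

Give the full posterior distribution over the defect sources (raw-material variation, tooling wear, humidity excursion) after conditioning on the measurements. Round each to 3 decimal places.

0.178, 0.043, 0.779

By Bayes' rule with conditional independence, the unnormalized weight for each hypothesis is prior × ∏ likelihoods (using 1 − P(present | H) for each absent measurement):
  raw-material variation: 0.47 × 0.14 × (1 − 0.15) × (1 − 0.40) × 0.89 = 0.029867
  tooling wear: 0.21 × 0.68 × (1 − 0.14) × (1 − 0.41) × 0.10 = 0.0072457
  humidity excursion: 0.32 × 0.78 × (1 − 0.14) × (1 − 0.29) × 0.86 = 0.13107
The unnormalized weights sum to 0.16818.
P(raw-material variation | evidence) = 0.029867 / 0.16818 ≈ 0.178
P(tooling wear | evidence) = 0.0072457 / 0.16818 ≈ 0.043
P(humidity excursion | evidence) = 0.13107 / 0.16818 ≈ 0.779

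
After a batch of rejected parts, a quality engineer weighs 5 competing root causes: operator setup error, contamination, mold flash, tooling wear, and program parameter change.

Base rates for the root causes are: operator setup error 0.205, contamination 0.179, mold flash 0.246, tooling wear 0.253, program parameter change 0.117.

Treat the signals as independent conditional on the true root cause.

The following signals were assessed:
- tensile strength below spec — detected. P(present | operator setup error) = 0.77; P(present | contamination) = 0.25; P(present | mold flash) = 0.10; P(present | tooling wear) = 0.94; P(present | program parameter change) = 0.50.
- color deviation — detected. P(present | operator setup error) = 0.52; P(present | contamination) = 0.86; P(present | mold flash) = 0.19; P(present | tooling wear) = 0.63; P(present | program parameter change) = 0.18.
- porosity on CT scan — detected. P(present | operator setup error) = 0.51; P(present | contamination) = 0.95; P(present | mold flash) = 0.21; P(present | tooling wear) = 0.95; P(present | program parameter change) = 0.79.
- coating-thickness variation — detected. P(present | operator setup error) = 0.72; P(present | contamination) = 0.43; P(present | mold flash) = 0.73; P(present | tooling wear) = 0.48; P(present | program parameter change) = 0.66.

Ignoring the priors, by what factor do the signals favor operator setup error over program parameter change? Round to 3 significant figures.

The Bayes factor is the ratio of the joint likelihoods of the signal pattern under the two hypotheses.
  operator setup error: 0.77 × 0.52 × 0.51 × 0.72 = 0.14703
  program parameter change: 0.50 × 0.18 × 0.79 × 0.66 = 0.046926
Bayes factor = 0.14703 / 0.046926 ≈ 3.13

3.13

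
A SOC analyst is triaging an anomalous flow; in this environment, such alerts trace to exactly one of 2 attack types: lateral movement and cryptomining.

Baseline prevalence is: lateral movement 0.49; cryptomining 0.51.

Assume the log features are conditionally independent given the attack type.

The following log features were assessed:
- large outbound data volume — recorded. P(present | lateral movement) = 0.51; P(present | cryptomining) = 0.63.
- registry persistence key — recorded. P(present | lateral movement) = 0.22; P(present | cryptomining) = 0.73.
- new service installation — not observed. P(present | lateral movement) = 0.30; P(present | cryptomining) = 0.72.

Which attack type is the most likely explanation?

cryptomining

For each hypothesis, the unnormalized posterior weight is prior × product of the log feature likelihoods (using 1 − P(present | H) for each absent log feature):
  lateral movement: 0.49 × 0.51 × 0.22 × (1 − 0.30) = 0.038485
  cryptomining: 0.51 × 0.63 × 0.73 × (1 − 0.72) = 0.065674
Marginal likelihood of the evidence = 0.10416.
P(lateral movement | evidence) ≈ 0.038485 / 0.10416 ≈ 0.369
P(cryptomining | evidence) ≈ 0.065674 / 0.10416 ≈ 0.631
The largest is 0.631, so cryptomining is most probable.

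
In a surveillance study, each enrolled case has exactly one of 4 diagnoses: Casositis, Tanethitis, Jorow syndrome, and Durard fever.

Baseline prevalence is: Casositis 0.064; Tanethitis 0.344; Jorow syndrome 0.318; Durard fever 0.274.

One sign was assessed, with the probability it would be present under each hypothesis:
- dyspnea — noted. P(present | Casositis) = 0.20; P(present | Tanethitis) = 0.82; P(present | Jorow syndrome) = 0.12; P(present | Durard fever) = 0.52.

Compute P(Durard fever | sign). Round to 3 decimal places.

For each hypothesis, the unnormalized posterior weight is prior × likelihood:
  Casositis: 0.064 × 0.20 = 0.0128
  Tanethitis: 0.344 × 0.82 = 0.28208
  Jorow syndrome: 0.318 × 0.12 = 0.03816
  Durard fever: 0.274 × 0.52 = 0.14248
Marginal likelihood of the evidence = 0.47552.
P(Durard fever | evidence) = 0.14248 / 0.47552 ≈ 0.300.

0.300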